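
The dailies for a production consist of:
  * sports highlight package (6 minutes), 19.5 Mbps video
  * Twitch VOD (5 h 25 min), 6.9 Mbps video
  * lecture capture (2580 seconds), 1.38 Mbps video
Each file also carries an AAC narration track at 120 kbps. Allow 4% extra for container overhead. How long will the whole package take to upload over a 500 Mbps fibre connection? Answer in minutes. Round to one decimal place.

5.1 minutes

Audio: 120 kbps = 0.120 Mbps.
sports highlight package: 19.620 Mbps × 360 s × 1.04 = 7345.7 Mb
Twitch VOD: 7.020 Mbps × 19500 s × 1.04 = 142365.6 Mb
lecture capture: 1.500 Mbps × 2580 s × 1.04 = 4024.8 Mb
Total: 153736.1 Mb = 19217.0 MB.
At 500 Mbps: 153736.1 / 500 = 307 s ≈ 5.12 minutes.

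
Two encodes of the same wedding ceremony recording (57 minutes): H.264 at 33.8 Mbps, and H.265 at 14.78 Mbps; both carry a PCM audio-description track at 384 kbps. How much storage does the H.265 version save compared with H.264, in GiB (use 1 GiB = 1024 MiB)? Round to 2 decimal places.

7.57 GiB

57 min = 3420 s
Audio: 384 kbps = 0.384 Mbps.
H.264: 34.184 Mbps × 3420 s = 116909.3 Mb = 13.610 GiB.
H.265: 15.164 Mbps × 3420 s = 51860.9 Mb = 6.037 GiB.
Saving: 13.610 − 6.037 = 7.573 GiB.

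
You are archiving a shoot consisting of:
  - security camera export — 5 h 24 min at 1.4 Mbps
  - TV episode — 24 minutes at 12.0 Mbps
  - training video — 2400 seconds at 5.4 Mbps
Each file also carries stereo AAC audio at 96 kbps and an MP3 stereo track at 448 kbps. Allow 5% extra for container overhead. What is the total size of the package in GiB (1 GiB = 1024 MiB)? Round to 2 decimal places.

Audio total: 96 + 448 = 544 kbps = 0.544 Mbps.
security camera export: 1.944 Mbps × 19440 s × 1.05 = 39680.9 Mb
TV episode: 12.544 Mbps × 1440 s × 1.05 = 18966.5 Mb
training video: 5.944 Mbps × 2400 s × 1.05 = 14978.9 Mb
Total: 73626.3 Mb = 9203.3 MB.
= 8.571 GiB.

8.57 GiB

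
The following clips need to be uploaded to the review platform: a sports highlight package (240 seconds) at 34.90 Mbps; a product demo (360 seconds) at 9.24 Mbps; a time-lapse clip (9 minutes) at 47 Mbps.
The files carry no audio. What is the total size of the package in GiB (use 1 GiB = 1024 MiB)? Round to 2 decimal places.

4.32 GiB

sports highlight package: 34.900 Mbps × 240 s = 8376.0 Mb
product demo: 9.240 Mbps × 360 s = 3326.4 Mb
time-lapse clip: 47.000 Mbps × 540 s = 25380.0 Mb
Total: 37082.4 Mb = 4635.3 MB.
= 4.317 GiB.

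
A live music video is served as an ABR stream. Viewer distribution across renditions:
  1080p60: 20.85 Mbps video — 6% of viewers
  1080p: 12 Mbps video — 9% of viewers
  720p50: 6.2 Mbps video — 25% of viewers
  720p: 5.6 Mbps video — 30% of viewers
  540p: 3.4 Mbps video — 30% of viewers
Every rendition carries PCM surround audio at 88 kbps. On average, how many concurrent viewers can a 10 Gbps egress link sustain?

1499

Audio: 88 kbps = 0.088 Mbps.
Average per-viewer bitrate: 0.06×20.938 + 0.09×12.088 + 0.25×6.288 + 0.30×5.688 + 0.30×3.488 = 6.669 Mbps.
10 Gbps = 10,000 Mbps; 10,000 / 6.669 = 1499.48 → 1499.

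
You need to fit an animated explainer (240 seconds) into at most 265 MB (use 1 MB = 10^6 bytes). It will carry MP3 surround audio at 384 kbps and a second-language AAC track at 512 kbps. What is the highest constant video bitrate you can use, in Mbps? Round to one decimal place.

7.9 Mbps

Budget: 265 MB = 2120.0 Mb.
Total bitrate budget: 2120.0 Mb / 240 s = 8.833 Mbps.
Audio total: 384 + 512 = 896 kbps = 0.896 Mbps.
Video: 8.833 − 0.896 = 7.937 Mbps.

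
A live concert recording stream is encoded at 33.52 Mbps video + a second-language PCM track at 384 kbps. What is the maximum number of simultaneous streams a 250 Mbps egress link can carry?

Audio: 384 kbps = 0.384 Mbps.
Per-viewer media rate: 33.904 Mbps.
250 Mbps = 250.0 Mbps; 250.0 / 33.904 = 7.37 → 7 viewers.

7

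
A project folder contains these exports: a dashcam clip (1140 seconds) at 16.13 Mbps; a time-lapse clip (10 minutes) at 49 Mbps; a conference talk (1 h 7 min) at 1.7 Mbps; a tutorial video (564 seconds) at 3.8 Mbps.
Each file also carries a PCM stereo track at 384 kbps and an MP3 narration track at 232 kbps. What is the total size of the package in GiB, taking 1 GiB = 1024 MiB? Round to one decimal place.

Audio total: 384 + 232 = 616 kbps = 0.616 Mbps.
dashcam clip: 16.746 Mbps × 1140 s = 19090.4 Mb
time-lapse clip: 49.616 Mbps × 600 s = 29769.6 Mb
conference talk: 2.316 Mbps × 4020 s = 9310.3 Mb
tutorial video: 4.416 Mbps × 564 s = 2490.6 Mb
Total: 60661.0 Mb = 7582.6 MB.
= 7.062 GiB.

7.1 GiB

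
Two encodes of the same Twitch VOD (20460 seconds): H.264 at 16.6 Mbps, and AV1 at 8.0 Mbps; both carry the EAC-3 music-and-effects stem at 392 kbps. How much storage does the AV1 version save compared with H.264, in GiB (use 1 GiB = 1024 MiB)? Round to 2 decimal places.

20.48 GiB

Audio: 392 kbps = 0.392 Mbps.
H.264: 16.992 Mbps × 20460 s = 347656.3 Mb = 40.473 GiB.
AV1: 8.392 Mbps × 20460 s = 171700.3 Mb = 19.989 GiB.
Saving: 40.473 − 19.989 = 20.484 GiB.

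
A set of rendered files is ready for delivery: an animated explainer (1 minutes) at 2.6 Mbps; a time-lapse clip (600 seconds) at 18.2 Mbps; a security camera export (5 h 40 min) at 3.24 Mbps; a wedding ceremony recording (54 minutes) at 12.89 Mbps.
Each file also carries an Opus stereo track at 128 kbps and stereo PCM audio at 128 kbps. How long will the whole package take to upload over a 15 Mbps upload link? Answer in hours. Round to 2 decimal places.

Audio total: 128 + 128 = 256 kbps = 0.256 Mbps.
animated explainer: 2.856 Mbps × 60 s = 171.4 Mb
time-lapse clip: 18.456 Mbps × 600 s = 11073.6 Mb
security camera export: 3.496 Mbps × 20400 s = 71318.4 Mb
wedding ceremony recording: 13.146 Mbps × 3240 s = 42593.0 Mb
Total: 125156.4 Mb = 15644.5 MB.
At 15 Mbps: 125156.4 / 15 = 8344 s ≈ 2.32 hours.

2.32 hours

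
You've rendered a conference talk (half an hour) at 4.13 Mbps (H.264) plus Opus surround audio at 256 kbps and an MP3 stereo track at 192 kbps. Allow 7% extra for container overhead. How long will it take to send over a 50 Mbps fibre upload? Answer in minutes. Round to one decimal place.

30 min = 1800 s
Audio total: 256 + 192 = 448 kbps = 0.448 Mbps.
Total bitrate: 4.578 Mbps.
File: 4.578 Mbps × 1800 s = 8240.4 Mb.
With 7% container overhead: ×1.07. → 8817.2 Mb.
At 50 Mbps: 8817.2 / 50 = 176.3 s ≈ 2.94 minutes.

2.9 minutes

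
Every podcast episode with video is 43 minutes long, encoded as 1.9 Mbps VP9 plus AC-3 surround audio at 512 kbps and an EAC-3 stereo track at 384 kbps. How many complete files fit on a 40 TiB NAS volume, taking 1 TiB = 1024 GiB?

48774

43 min = 2580 s
Audio total: 512 + 384 = 896 kbps = 0.896 Mbps.
Total bitrate: 2.796 Mbps.
Per item: 2.796 Mbps × 2580 s = 7,214 Mb = 901.7 MB.
Capacity: 40 TiB = 351,843,721 Mb; 48774.51 items → 48774 complete.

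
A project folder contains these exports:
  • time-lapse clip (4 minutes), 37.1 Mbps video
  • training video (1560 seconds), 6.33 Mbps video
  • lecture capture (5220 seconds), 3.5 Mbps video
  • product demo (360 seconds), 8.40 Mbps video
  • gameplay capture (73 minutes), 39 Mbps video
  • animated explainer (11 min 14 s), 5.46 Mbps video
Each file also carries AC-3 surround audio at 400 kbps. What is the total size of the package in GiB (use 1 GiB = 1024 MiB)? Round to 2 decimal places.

Audio: 400 kbps = 0.400 Mbps.
time-lapse clip: 37.500 Mbps × 240 s = 9000.0 Mb
training video: 6.730 Mbps × 1560 s = 10498.8 Mb
lecture capture: 3.900 Mbps × 5220 s = 20358.0 Mb
product demo: 8.800 Mbps × 360 s = 3168.0 Mb
gameplay capture: 39.400 Mbps × 4380 s = 172572.0 Mb
animated explainer: 5.860 Mbps × 674 s = 3949.6 Mb
Total: 219546.4 Mb = 27443.3 MB.
= 25.56 GiB.

25.56 GiB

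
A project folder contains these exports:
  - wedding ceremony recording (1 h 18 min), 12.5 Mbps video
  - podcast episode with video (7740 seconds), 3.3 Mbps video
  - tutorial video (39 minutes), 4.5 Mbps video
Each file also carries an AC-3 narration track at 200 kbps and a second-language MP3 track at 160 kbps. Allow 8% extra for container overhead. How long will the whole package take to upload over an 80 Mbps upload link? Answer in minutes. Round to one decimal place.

22.5 minutes

Audio total: 200 + 160 = 360 kbps = 0.360 Mbps.
wedding ceremony recording: 12.860 Mbps × 4680 s × 1.08 = 64999.6 Mb
podcast episode with video: 3.660 Mbps × 7740 s × 1.08 = 30594.7 Mb
tutorial video: 4.860 Mbps × 2340 s × 1.08 = 12282.2 Mb
Total: 107876.4 Mb = 13484.6 MB.
At 80 Mbps: 107876.4 / 80 = 1348 s ≈ 22.5 minutes.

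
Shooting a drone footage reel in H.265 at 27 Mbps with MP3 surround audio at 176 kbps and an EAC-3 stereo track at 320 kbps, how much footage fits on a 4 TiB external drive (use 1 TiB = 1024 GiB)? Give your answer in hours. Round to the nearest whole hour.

Audio total: 176 + 320 = 496 kbps = 0.496 Mbps.
Total bitrate: 27 + 0.496 = 27.496 Mbps.
Capacity: 4 TiB = 35,184,372 Mb.
Recording time: 35,184,372 / 27.496 = 1,279,618 s ≈ 355 hours.

355 hours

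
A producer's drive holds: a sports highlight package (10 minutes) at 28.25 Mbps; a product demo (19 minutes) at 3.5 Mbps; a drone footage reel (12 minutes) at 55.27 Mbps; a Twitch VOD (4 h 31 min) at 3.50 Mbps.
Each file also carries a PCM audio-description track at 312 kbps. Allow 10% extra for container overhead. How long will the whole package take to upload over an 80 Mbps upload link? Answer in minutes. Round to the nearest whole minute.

Audio: 312 kbps = 0.312 Mbps.
sports highlight package: 28.562 Mbps × 600 s × 1.10 = 18850.9 Mb
product demo: 3.812 Mbps × 1140 s × 1.10 = 4780.2 Mb
drone footage reel: 55.582 Mbps × 720 s × 1.10 = 44020.9 Mb
Twitch VOD: 3.812 Mbps × 16260 s × 1.10 = 68181.4 Mb
Total: 135833.5 Mb = 16979.2 MB.
At 80 Mbps: 135833.5 / 80 = 1698 s ≈ 28.3 minutes.

28 minutes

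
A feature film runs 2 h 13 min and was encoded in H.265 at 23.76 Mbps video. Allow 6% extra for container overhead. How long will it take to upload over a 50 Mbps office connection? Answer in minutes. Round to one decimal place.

67.0 minutes

2 h 13 min = 133 min = 7980 s
File: 23.760 Mbps × 7980 s = 189604.8 Mb.
With 6% container overhead: ×1.06. → 200981.1 Mb.
At 50 Mbps: 200981.1 / 50 = 4019.6 s ≈ 67 minutes.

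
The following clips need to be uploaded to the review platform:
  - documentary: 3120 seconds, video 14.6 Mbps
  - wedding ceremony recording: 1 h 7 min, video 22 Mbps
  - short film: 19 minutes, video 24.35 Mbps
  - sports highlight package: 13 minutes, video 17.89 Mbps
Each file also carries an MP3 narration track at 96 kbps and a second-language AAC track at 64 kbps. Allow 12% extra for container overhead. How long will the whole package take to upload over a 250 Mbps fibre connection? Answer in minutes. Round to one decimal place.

13.2 minutes

Audio total: 96 + 64 = 160 kbps = 0.160 Mbps.
documentary: 14.760 Mbps × 3120 s × 1.12 = 51577.3 Mb
wedding ceremony recording: 22.160 Mbps × 4020 s × 1.12 = 99773.2 Mb
short film: 24.510 Mbps × 1140 s × 1.12 = 31294.4 Mb
sports highlight package: 18.050 Mbps × 780 s × 1.12 = 15768.5 Mb
Total: 198413.4 Mb = 24801.7 MB.
At 250 Mbps: 198413.4 / 250 = 794 s ≈ 13.2 minutes.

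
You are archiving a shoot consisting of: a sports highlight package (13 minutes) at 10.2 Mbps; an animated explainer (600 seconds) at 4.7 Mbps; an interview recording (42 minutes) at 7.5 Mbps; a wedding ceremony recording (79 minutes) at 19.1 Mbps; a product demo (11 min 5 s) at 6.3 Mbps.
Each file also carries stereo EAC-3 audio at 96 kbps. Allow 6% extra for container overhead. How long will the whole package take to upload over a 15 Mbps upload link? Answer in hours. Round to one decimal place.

Audio: 96 kbps = 0.096 Mbps.
sports highlight package: 10.296 Mbps × 780 s × 1.06 = 8512.7 Mb
animated explainer: 4.796 Mbps × 600 s × 1.06 = 3050.3 Mb
interview recording: 7.596 Mbps × 2520 s × 1.06 = 20290.4 Mb
wedding ceremony recording: 19.196 Mbps × 4740 s × 1.06 = 96448.4 Mb
product demo: 6.396 Mbps × 665 s × 1.06 = 4508.5 Mb
Total: 132810.3 Mb = 16601.3 MB.
At 15 Mbps: 132810.3 / 15 = 8854 s ≈ 2.46 hours.

2.5 hours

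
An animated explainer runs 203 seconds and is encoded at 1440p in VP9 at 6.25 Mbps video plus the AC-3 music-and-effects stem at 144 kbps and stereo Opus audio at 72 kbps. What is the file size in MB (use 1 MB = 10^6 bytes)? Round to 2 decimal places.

Audio total: 144 + 72 = 216 kbps = 0.216 Mbps.
Total bitrate: 6.25 + 0.216 = 6.466 Mbps.
Stream data: 6.466 Mbps × 203 s = 1312.6 Mb.
1,313 Mb ÷ 8 = 164.1 MB → 164.1 MB.

164.07 MB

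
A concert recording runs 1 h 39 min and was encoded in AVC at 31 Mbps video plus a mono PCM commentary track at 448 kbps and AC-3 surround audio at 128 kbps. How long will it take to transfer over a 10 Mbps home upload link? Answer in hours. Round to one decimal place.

5.2 hours

1 h 39 min = 99 min = 5940 s
Audio total: 448 + 128 = 576 kbps = 0.576 Mbps.
Total bitrate: 31.576 Mbps.
File: 31.576 Mbps × 5940 s = 187561.4 Mb.
At 10 Mbps: 187561.4 / 10 = 18756.1 s ≈ 5.21 hours.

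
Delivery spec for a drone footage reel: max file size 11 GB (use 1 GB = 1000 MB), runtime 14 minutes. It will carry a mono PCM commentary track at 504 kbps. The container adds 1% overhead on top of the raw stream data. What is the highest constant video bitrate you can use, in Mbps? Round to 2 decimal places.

103.22 Mbps

Budget: 11 GB = 88000.0 Mb.
Stream payload after overhead: 88000.0 / 1.01 = 87128.7 Mb.
14 min = 840 s
Total bitrate budget: 87128.7 Mb / 840 s = 103.725 Mbps.
Audio: 504 kbps = 0.504 Mbps.
Video: 103.725 − 0.504 = 103.221 Mbps.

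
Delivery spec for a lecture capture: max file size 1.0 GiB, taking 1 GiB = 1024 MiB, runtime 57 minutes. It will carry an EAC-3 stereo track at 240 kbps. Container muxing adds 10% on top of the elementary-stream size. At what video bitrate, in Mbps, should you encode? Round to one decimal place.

2.0 Mbps

Budget: 1.0 GiB = 8589.9 Mb.
Stream payload after overhead: 8589.9 / 1.10 = 7809.0 Mb.
57 min = 3420 s
Total bitrate budget: 7809.0 Mb / 3420 s = 2.283 Mbps.
Audio: 240 kbps = 0.240 Mbps.
Video: 2.283 − 0.240 = 2.043 Mbps.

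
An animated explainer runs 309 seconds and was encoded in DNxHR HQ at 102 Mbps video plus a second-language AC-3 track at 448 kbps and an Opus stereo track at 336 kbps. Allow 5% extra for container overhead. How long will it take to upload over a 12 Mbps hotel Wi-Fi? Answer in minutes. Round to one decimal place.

Audio total: 448 + 336 = 784 kbps = 0.784 Mbps.
Total bitrate: 102.784 Mbps.
File: 102.784 Mbps × 309 s = 31760.3 Mb.
With 5% container overhead: ×1.05. → 33348.3 Mb.
At 12 Mbps: 33348.3 / 12 = 2779.0 s ≈ 46.3 minutes.

46.3 minutes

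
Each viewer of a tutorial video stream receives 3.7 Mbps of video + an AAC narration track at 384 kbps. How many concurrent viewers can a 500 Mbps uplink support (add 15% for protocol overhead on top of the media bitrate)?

106

Audio: 384 kbps = 0.384 Mbps.
Per-viewer media rate: 4.084 Mbps.
On the wire with 15% overhead: 4.697 Mbps.
500 Mbps = 500.0 Mbps; 500.0 / 4.697 = 106.46 → 106 viewers.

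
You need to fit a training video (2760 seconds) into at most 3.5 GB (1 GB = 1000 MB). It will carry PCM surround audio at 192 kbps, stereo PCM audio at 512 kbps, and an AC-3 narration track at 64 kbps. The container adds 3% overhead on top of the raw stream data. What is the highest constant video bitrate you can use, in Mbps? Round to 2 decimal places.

Budget: 3.5 GB = 28000.0 Mb.
Stream payload after overhead: 28000.0 / 1.03 = 27184.5 Mb.
Total bitrate budget: 27184.5 Mb / 2760 s = 9.849 Mbps.
Audio total: 192 + 512 + 64 = 768 kbps = 0.768 Mbps.
Video: 9.849 − 0.768 = 9.081 Mbps.

9.08 Mbps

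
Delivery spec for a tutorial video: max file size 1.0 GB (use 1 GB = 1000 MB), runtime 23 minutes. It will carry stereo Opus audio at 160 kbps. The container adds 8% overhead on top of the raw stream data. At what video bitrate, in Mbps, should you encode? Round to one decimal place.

Budget: 1.0 GB = 8000.0 Mb.
Stream payload after overhead: 8000.0 / 1.08 = 7407.4 Mb.
23 min = 1380 s
Total bitrate budget: 7407.4 Mb / 1380 s = 5.368 Mbps.
Audio: 160 kbps = 0.160 Mbps.
Video: 5.368 − 0.160 = 5.208 Mbps.

5.2 Mbps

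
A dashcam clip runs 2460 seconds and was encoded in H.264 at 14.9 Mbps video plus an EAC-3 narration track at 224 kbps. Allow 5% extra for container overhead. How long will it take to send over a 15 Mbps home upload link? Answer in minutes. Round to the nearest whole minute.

43 minutes

Audio: 224 kbps = 0.224 Mbps.
Total bitrate: 15.124 Mbps.
File: 15.124 Mbps × 2460 s = 37205.0 Mb.
With 5% container overhead: ×1.05. → 39065.3 Mb.
At 15 Mbps: 39065.3 / 15 = 2604.4 s ≈ 43.4 minutes.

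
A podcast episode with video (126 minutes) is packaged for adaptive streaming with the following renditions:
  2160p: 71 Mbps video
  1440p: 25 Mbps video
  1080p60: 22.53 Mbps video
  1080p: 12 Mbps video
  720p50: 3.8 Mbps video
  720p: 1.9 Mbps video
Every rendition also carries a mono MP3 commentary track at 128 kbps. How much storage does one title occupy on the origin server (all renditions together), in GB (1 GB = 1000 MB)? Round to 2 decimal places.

129.46 GB

126 min = 7560 s
Audio: 128 kbps = 0.128 Mbps.
Sum of rendition bitrates: (71+0.128) + (25+0.128) + (22.53+0.128) + (12+0.128) + (3.8+0.128) + (1.9+0.128) = 136.998 Mbps.
× 7560 s = 1,035,705 Mb = 129,463 MB = 129.5 GB.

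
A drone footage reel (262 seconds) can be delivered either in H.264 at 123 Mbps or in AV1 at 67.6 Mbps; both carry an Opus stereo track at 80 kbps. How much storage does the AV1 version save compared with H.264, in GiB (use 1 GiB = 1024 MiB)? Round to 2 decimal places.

1.69 GiB

Audio: 80 kbps = 0.080 Mbps.
H.264: 123.080 Mbps × 262 s = 32247.0 Mb = 3.754 GiB.
AV1: 67.680 Mbps × 262 s = 17732.2 Mb = 2.064 GiB.
Saving: 3.754 − 2.064 = 1.690 GiB.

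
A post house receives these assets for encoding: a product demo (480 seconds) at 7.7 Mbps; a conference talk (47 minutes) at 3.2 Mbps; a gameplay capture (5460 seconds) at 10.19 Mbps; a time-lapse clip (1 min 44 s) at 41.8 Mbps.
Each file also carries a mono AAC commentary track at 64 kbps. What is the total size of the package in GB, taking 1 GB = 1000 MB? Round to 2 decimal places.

Audio: 64 kbps = 0.064 Mbps.
product demo: 7.764 Mbps × 480 s = 3726.7 Mb
conference talk: 3.264 Mbps × 2820 s = 9204.5 Mb
gameplay capture: 10.254 Mbps × 5460 s = 55986.8 Mb
time-lapse clip: 41.864 Mbps × 104 s = 4353.9 Mb
Total: 73271.9 Mb = 9159.0 MB.
= 9.159 GB.

9.16 GB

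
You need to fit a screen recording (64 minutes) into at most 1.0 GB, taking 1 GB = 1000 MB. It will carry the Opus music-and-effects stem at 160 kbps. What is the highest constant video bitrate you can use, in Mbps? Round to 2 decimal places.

1.92 Mbps

Budget: 1.0 GB = 8000.0 Mb.
64 min = 3840 s
Total bitrate budget: 8000.0 Mb / 3840 s = 2.083 Mbps.
Audio: 160 kbps = 0.160 Mbps.
Video: 2.083 − 0.160 = 1.923 Mbps.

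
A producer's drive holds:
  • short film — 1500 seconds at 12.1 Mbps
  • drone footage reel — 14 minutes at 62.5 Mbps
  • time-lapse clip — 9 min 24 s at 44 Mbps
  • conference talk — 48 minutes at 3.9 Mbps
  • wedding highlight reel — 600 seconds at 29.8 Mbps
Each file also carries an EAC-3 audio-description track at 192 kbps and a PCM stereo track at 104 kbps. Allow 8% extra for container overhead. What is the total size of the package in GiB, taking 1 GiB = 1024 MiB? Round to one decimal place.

Audio total: 192 + 104 = 296 kbps = 0.296 Mbps.
short film: 12.396 Mbps × 1500 s × 1.08 = 20081.5 Mb
drone footage reel: 62.796 Mbps × 840 s × 1.08 = 56968.5 Mb
time-lapse clip: 44.296 Mbps × 564 s × 1.08 = 26981.6 Mb
conference talk: 4.196 Mbps × 2880 s × 1.08 = 13051.2 Mb
wedding highlight reel: 30.096 Mbps × 600 s × 1.08 = 19502.2 Mb
Total: 136585.1 Mb = 17073.1 MB.
= 15.90 GiB.

15.9 GiB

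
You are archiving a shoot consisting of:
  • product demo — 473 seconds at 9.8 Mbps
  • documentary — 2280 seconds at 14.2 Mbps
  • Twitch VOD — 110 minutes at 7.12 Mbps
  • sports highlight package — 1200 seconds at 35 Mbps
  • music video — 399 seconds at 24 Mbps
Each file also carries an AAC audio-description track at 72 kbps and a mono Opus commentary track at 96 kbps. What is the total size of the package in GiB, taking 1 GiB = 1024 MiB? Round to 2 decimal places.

Audio total: 72 + 96 = 168 kbps = 0.168 Mbps.
product demo: 9.968 Mbps × 473 s = 4714.9 Mb
documentary: 14.368 Mbps × 2280 s = 32759.0 Mb
Twitch VOD: 7.288 Mbps × 6600 s = 48100.8 Mb
sports highlight package: 35.168 Mbps × 1200 s = 42201.6 Mb
music video: 24.168 Mbps × 399 s = 9643.0 Mb
Total: 137419.3 Mb = 17177.4 MB.
= 16.00 GiB.

16.00 GiB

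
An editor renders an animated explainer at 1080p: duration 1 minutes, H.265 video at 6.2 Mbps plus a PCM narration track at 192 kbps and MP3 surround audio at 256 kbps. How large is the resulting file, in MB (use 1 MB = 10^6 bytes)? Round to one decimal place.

Audio total: 192 + 256 = 448 kbps = 0.448 Mbps.
Total bitrate: 6.2 + 0.448 = 6.648 Mbps.
Stream data: 6.648 Mbps × 60 s = 398.9 Mb.
398.9 Mb ÷ 8 = 49.86 MB → 49.86 MB.

49.9 MB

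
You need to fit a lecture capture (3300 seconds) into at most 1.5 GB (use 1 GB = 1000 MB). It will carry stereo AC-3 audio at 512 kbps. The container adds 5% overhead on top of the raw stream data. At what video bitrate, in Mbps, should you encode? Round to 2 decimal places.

2.95 Mbps

Budget: 1.5 GB = 12000.0 Mb.
Stream payload after overhead: 12000.0 / 1.05 = 11428.6 Mb.
Total bitrate budget: 11428.6 Mb / 3300 s = 3.463 Mbps.
Audio: 512 kbps = 0.512 Mbps.
Video: 3.463 − 0.512 = 2.951 Mbps.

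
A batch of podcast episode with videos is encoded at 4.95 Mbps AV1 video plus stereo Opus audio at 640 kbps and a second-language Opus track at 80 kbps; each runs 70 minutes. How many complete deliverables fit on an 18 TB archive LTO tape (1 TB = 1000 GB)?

6046

70 min = 4200 s
Audio total: 640 + 80 = 720 kbps = 0.720 Mbps.
Total bitrate: 5.670 Mbps.
Per item: 5.670 Mbps × 4200 s = 23,814 Mb = 2,977 MB.
Capacity: 18 TB = 144,000,000 Mb; 6046.86 items → 6046 complete.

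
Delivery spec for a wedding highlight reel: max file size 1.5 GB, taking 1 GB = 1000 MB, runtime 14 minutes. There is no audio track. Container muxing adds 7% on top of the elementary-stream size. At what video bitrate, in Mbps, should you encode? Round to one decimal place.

Budget: 1.5 GB = 12000.0 Mb.
Stream payload after overhead: 12000.0 / 1.07 = 11215.0 Mb.
14 min = 840 s
Total bitrate budget: 11215.0 Mb / 840 s = 13.351 Mbps.

13.4 Mbps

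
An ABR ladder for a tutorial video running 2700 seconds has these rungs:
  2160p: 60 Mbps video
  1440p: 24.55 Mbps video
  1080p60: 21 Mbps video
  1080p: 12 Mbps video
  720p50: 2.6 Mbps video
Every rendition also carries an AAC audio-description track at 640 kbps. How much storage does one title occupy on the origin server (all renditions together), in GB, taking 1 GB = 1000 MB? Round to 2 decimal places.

Audio: 640 kbps = 0.640 Mbps.
Sum of rendition bitrates: (60+0.640) + (24.55+0.640) + (21+0.640) + (12+0.640) + (2.6+0.640) = 123.350 Mbps.
× 2700 s = 333,045 Mb = 41,631 MB = 41.63 GB.

41.63 GB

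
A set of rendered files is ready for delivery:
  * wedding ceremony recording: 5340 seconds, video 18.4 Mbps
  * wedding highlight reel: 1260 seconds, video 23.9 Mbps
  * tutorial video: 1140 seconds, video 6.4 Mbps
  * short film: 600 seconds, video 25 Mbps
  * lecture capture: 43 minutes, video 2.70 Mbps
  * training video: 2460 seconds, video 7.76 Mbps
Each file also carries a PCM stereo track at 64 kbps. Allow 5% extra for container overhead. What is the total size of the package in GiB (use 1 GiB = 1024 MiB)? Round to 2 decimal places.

21.71 GiB

Audio: 64 kbps = 0.064 Mbps.
wedding ceremony recording: 18.464 Mbps × 5340 s × 1.05 = 103527.6 Mb
wedding highlight reel: 23.964 Mbps × 1260 s × 1.05 = 31704.4 Mb
tutorial video: 6.464 Mbps × 1140 s × 1.05 = 7737.4 Mb
short film: 25.064 Mbps × 600 s × 1.05 = 15790.3 Mb
lecture capture: 2.764 Mbps × 2580 s × 1.05 = 7487.7 Mb
training video: 7.824 Mbps × 2460 s × 1.05 = 20209.4 Mb
Total: 186456.8 Mb = 23307.1 MB.
= 21.71 GiB.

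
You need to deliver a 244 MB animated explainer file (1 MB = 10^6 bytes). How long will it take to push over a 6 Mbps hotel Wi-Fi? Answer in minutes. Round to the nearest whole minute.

File: 244 MB = 1952.0 Mb.
At 6 Mbps: 1952.0 / 6 = 325.3 s ≈ 5.42 minutes.

5 minutes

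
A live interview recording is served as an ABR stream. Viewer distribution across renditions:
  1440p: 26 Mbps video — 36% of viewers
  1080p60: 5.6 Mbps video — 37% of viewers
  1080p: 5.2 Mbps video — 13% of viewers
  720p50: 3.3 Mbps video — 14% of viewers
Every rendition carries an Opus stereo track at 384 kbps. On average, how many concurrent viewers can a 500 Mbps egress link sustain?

Audio: 384 kbps = 0.384 Mbps.
Average per-viewer bitrate: 0.36×26.384 + 0.37×5.984 + 0.13×5.584 + 0.14×3.684 = 12.954 Mbps.
500 Mbps = 500.0 Mbps; 500.0 / 12.954 = 38.60 → 38.

38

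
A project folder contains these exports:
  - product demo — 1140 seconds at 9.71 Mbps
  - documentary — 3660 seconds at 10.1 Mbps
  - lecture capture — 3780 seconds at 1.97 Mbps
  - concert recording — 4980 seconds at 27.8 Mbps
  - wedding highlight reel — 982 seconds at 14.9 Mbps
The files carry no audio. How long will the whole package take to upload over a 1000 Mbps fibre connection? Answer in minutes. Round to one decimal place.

product demo: 9.710 Mbps × 1140 s = 11069.4 Mb
documentary: 10.100 Mbps × 3660 s = 36966.0 Mb
lecture capture: 1.970 Mbps × 3780 s = 7446.6 Mb
concert recording: 27.800 Mbps × 4980 s = 138444.0 Mb
wedding highlight reel: 14.900 Mbps × 982 s = 14631.8 Mb
Total: 208557.8 Mb = 26069.7 MB.
At 1000 Mbps: 208557.8 / 1000 = 209 s ≈ 3.48 minutes.

3.5 minutes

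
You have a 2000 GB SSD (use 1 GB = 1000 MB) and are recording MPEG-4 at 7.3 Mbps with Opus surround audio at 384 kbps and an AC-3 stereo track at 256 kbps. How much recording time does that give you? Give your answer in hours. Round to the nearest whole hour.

Audio total: 384 + 256 = 640 kbps = 0.640 Mbps.
Total bitrate: 7.3 + 0.640 = 7.940 Mbps.
Capacity: 2000 GB = 16,000,000 Mb.
Recording time: 16,000,000 / 7.940 = 2,015,113 s ≈ 560 hours.

560 hours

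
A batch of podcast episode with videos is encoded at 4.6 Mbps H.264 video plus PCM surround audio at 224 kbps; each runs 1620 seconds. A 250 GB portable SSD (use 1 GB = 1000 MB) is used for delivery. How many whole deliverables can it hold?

255

Audio: 224 kbps = 0.224 Mbps.
Total bitrate: 4.824 Mbps.
Per item: 4.824 Mbps × 1620 s = 7,815 Mb = 976.9 MB.
Capacity: 250 GB = 2,000,000 Mb; 255.92 items → 255 complete.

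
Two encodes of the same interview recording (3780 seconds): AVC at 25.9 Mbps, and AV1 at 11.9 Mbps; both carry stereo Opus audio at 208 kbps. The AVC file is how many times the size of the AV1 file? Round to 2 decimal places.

Audio: 208 kbps = 0.208 Mbps.
AVC: 26.108 Mbps × 3780 s = 98688.2 Mb = 12.336 GB.
AV1: 12.108 Mbps × 3780 s = 45768.2 Mb = 5.721 GB.
Ratio: 12.336 / 5.721 = 2.156.

2.16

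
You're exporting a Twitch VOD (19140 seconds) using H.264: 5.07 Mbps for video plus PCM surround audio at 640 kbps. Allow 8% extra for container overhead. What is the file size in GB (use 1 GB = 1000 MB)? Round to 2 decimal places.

Audio: 640 kbps = 0.640 Mbps.
Total bitrate: 5.07 + 0.640 = 5.710 Mbps.
Stream data: 5.710 Mbps × 19140 s = 109289.4 Mb.
With 8% container overhead: ×1.08.
118,033 Mb ÷ 8 = 14,754 MB → 14.75 GB.

14.75 GB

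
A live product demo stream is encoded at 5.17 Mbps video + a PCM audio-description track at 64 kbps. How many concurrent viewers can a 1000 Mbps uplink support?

Audio: 64 kbps = 0.064 Mbps.
Per-viewer media rate: 5.234 Mbps.
1000 Mbps = 1,000 Mbps; 1,000 / 5.234 = 191.06 → 191 viewers.

191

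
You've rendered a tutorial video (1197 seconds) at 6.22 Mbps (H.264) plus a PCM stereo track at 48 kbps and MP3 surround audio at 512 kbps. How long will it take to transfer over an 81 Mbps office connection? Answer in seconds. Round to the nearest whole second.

Audio total: 48 + 512 = 560 kbps = 0.560 Mbps.
Total bitrate: 6.780 Mbps.
File: 6.780 Mbps × 1197 s = 8115.7 Mb.
At 81 Mbps: 8115.7 / 81 = 100.2 s ≈ 100 seconds.

100 seconds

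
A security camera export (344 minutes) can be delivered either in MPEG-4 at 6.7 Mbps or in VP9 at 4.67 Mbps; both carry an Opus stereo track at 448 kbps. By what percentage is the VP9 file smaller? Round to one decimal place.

28.4%

344 min = 20640 s
Audio: 448 kbps = 0.448 Mbps.
MPEG-4: 7.148 Mbps × 20640 s = 147534.7 Mb = 17.175 GiB.
VP9: 5.118 Mbps × 20640 s = 105635.5 Mb = 12.298 GiB.
Reduction: (1 − 12.298/17.175) × 100 = 28.40%.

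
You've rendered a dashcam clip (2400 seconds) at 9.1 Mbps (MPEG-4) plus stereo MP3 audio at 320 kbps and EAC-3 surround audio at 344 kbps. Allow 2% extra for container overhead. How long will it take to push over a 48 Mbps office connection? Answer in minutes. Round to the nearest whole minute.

8 minutes

Audio total: 320 + 344 = 664 kbps = 0.664 Mbps.
Total bitrate: 9.764 Mbps.
File: 9.764 Mbps × 2400 s = 23433.6 Mb.
With 2% container overhead: ×1.02. → 23902.3 Mb.
At 48 Mbps: 23902.3 / 48 = 498.0 s ≈ 8.3 minutes.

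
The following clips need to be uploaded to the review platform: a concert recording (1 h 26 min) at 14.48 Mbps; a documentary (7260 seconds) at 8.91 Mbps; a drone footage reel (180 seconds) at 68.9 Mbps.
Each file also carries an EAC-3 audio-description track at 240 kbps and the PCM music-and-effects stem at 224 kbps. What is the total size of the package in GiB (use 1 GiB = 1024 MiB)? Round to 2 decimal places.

Audio total: 240 + 224 = 464 kbps = 0.464 Mbps.
concert recording: 14.944 Mbps × 5160 s = 77111.0 Mb
documentary: 9.374 Mbps × 7260 s = 68055.2 Mb
drone footage reel: 69.364 Mbps × 180 s = 12485.5 Mb
Total: 157651.8 Mb = 19706.5 MB.
= 18.35 GiB.

18.35 GiB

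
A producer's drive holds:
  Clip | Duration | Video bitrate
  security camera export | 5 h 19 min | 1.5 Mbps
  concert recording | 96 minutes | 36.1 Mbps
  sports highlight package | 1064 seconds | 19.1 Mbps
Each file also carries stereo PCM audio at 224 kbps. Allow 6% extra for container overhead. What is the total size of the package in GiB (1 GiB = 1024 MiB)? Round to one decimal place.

Audio: 224 kbps = 0.224 Mbps.
security camera export: 1.724 Mbps × 19140 s × 1.06 = 34977.2 Mb
concert recording: 36.324 Mbps × 5760 s × 1.06 = 221779.8 Mb
sports highlight package: 19.324 Mbps × 1064 s × 1.06 = 21794.4 Mb
Total: 278551.4 Mb = 34818.9 MB.
= 32.43 GiB.

32.4 GiB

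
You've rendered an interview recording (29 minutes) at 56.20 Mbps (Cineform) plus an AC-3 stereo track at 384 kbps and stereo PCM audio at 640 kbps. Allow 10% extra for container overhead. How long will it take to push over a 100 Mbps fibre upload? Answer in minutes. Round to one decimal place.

18.3 minutes

29 min = 1740 s
Audio total: 384 + 640 = 1024 kbps = 1.024 Mbps.
Total bitrate: 57.224 Mbps.
File: 57.224 Mbps × 1740 s = 99569.8 Mb.
With 10% container overhead: ×1.10. → 109526.7 Mb.
At 100 Mbps: 109526.7 / 100 = 1095.3 s ≈ 18.3 minutes.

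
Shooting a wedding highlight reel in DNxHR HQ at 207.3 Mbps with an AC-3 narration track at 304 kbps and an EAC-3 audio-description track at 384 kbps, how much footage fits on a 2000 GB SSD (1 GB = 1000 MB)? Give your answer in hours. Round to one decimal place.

21.4 hours

Audio total: 304 + 384 = 688 kbps = 0.688 Mbps.
Total bitrate: 207.3 + 0.688 = 207.988 Mbps.
Capacity: 2000 GB = 16,000,000 Mb.
Recording time: 16,000,000 / 207.988 = 76,928 s ≈ 21.4 hours.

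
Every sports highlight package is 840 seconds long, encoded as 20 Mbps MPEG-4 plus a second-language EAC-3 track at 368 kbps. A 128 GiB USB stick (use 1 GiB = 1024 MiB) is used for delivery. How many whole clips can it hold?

64

Audio: 368 kbps = 0.368 Mbps.
Total bitrate: 20.368 Mbps.
Per item: 20.368 Mbps × 840 s = 17,109 Mb = 2,139 MB.
Capacity: 128 GiB = 1,099,512 Mb; 64.26 items → 64 complete.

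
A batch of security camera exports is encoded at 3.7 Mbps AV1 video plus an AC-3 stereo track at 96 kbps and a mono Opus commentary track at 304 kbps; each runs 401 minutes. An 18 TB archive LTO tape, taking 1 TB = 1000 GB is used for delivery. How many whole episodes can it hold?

1459

401 min = 24060 s
Audio total: 96 + 304 = 400 kbps = 0.400 Mbps.
Total bitrate: 4.100 Mbps.
Per item: 4.100 Mbps × 24060 s = 98,646 Mb = 12,331 MB.
Capacity: 18 TB = 144,000,000 Mb; 1459.77 items → 1459 complete.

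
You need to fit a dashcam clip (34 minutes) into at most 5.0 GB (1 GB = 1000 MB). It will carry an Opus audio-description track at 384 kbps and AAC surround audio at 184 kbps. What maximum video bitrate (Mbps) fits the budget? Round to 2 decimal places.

19.04 Mbps

Budget: 5.0 GB = 40000.0 Mb.
34 min = 2040 s
Total bitrate budget: 40000.0 Mb / 2040 s = 19.608 Mbps.
Audio total: 384 + 184 = 568 kbps = 0.568 Mbps.
Video: 19.608 − 0.568 = 19.040 Mbps.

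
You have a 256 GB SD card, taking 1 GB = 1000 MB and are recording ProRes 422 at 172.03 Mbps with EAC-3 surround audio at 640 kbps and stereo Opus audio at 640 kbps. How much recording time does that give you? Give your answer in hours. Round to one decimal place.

Audio total: 640 + 640 = 1280 kbps = 1.280 Mbps.
Total bitrate: 172.03 + 1.280 = 173.310 Mbps.
Capacity: 256 GB = 2,048,000 Mb.
Recording time: 2,048,000 / 173.310 = 11,817 s ≈ 3.28 hours.

3.3 hours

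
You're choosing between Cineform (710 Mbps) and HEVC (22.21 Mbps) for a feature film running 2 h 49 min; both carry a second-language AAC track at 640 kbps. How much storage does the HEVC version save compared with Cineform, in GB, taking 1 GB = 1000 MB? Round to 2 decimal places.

2 h 49 min = 169 min = 10140 s
Audio: 640 kbps = 0.640 Mbps.
Cineform: 710.640 Mbps × 10140 s = 7205889.6 Mb = 900.736 GB.
HEVC: 22.850 Mbps × 10140 s = 231699.0 Mb = 28.962 GB.
Saving: 900.736 − 28.962 = 871.774 GB.

871.77 GB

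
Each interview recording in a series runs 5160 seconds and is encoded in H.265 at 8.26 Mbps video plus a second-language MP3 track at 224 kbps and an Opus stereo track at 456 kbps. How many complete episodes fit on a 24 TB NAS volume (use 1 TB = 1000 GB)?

Audio total: 224 + 456 = 680 kbps = 0.680 Mbps.
Total bitrate: 8.940 Mbps.
Per item: 8.940 Mbps × 5160 s = 46,130 Mb = 5,766 MB.
Capacity: 24 TB = 192,000,000 Mb; 4162.11 items → 4162 complete.

4162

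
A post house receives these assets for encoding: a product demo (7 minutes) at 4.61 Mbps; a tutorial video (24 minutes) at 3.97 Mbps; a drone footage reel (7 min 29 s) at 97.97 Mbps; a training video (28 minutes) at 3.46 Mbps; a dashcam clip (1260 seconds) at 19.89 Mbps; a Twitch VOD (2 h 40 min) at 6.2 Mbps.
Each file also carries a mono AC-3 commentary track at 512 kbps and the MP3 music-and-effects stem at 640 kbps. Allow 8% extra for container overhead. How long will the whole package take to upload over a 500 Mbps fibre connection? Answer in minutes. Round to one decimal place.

Audio total: 512 + 640 = 1152 kbps = 1.152 Mbps.
product demo: 5.762 Mbps × 420 s × 1.08 = 2613.6 Mb
tutorial video: 5.122 Mbps × 1440 s × 1.08 = 7965.7 Mb
drone footage reel: 99.122 Mbps × 449 s × 1.08 = 48066.2 Mb
training video: 4.612 Mbps × 1680 s × 1.08 = 8368.0 Mb
dashcam clip: 21.042 Mbps × 1260 s × 1.08 = 28634.0 Mb
Twitch VOD: 7.352 Mbps × 9600 s × 1.08 = 76225.5 Mb
Total: 171873.1 Mb = 21484.1 MB.
At 500 Mbps: 171873.1 / 500 = 344 s ≈ 5.73 minutes.

5.7 minutes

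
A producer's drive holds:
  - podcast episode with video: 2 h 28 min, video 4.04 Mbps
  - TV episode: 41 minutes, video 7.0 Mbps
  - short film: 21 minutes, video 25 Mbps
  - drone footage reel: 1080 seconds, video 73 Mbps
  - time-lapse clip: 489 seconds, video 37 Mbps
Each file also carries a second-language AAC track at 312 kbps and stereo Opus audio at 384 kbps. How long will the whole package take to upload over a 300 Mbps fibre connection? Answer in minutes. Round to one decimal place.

10.6 minutes

Audio total: 312 + 384 = 696 kbps = 0.696 Mbps.
podcast episode with video: 4.736 Mbps × 8880 s = 42055.7 Mb
TV episode: 7.696 Mbps × 2460 s = 18932.2 Mb
short film: 25.696 Mbps × 1260 s = 32377.0 Mb
drone footage reel: 73.696 Mbps × 1080 s = 79591.7 Mb
time-lapse clip: 37.696 Mbps × 489 s = 18433.3 Mb
Total: 191389.8 Mb = 23923.7 MB.
At 300 Mbps: 191389.8 / 300 = 638 s ≈ 10.6 minutes.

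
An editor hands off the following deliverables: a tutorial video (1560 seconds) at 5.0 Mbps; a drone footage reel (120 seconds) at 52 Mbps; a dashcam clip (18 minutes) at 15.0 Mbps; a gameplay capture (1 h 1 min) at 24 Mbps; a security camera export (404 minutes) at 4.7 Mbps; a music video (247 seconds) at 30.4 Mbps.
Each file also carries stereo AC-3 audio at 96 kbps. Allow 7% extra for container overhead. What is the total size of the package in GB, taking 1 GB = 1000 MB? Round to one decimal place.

32.4 GB

Audio: 96 kbps = 0.096 Mbps.
tutorial video: 5.096 Mbps × 1560 s × 1.07 = 8506.2 Mb
drone footage reel: 52.096 Mbps × 120 s × 1.07 = 6689.1 Mb
dashcam clip: 15.096 Mbps × 1080 s × 1.07 = 17444.9 Mb
gameplay capture: 24.096 Mbps × 3660 s × 1.07 = 94364.8 Mb
security camera export: 4.796 Mbps × 24240 s × 1.07 = 124392.9 Mb
music video: 30.496 Mbps × 247 s × 1.07 = 8059.8 Mb
Total: 259457.7 Mb = 32432.2 MB.
= 32.43 GB.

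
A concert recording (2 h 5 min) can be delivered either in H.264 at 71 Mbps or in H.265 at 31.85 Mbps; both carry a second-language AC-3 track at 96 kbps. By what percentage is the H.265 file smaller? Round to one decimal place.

2 h 5 min = 125 min = 7500 s
Audio: 96 kbps = 0.096 Mbps.
H.264: 71.096 Mbps × 7500 s = 533220.0 Mb = 62.075 GiB.
H.265: 31.946 Mbps × 7500 s = 239595.0 Mb = 27.893 GiB.
Reduction: (1 − 27.893/62.075) × 100 = 55.07%.

55.1%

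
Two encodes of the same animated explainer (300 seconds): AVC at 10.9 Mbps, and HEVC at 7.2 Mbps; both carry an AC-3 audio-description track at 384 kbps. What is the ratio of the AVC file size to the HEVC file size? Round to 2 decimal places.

1.49

Audio: 384 kbps = 0.384 Mbps.
AVC: 11.284 Mbps × 300 s = 3385.2 Mb = 403.547 MiB.
HEVC: 7.584 Mbps × 300 s = 2275.2 Mb = 271.225 MiB.
Ratio: 403.547 / 271.225 = 1.488.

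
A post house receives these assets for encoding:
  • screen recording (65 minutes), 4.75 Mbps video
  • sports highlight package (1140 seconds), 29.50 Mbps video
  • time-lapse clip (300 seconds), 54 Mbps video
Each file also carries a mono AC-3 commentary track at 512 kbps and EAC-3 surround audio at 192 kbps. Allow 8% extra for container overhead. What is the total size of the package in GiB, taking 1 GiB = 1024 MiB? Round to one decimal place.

Audio total: 512 + 192 = 704 kbps = 0.704 Mbps.
screen recording: 5.454 Mbps × 3900 s × 1.08 = 22972.2 Mb
sports highlight package: 30.204 Mbps × 1140 s × 1.08 = 37187.2 Mb
time-lapse clip: 54.704 Mbps × 300 s × 1.08 = 17724.1 Mb
Total: 77883.5 Mb = 9735.4 MB.
= 9.067 GiB.

9.1 GiB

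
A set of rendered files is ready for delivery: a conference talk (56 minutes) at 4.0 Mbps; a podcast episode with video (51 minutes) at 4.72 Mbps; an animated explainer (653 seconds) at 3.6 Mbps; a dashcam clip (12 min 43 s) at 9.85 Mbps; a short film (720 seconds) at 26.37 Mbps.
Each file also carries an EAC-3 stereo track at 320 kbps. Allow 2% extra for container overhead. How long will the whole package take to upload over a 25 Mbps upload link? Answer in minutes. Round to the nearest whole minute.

40 minutes

Audio: 320 kbps = 0.320 Mbps.
conference talk: 4.320 Mbps × 3360 s × 1.02 = 14805.5 Mb
podcast episode with video: 5.040 Mbps × 3060 s × 1.02 = 15730.8 Mb
animated explainer: 3.920 Mbps × 653 s × 1.02 = 2611.0 Mb
dashcam clip: 10.170 Mbps × 763 s × 1.02 = 7914.9 Mb
short film: 26.690 Mbps × 720 s × 1.02 = 19601.1 Mb
Total: 60663.3 Mb = 7582.9 MB.
At 25 Mbps: 60663.3 / 25 = 2427 s ≈ 40.4 minutes.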